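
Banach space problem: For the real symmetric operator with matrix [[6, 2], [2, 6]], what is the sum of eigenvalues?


For a self-adjoint (symmetric) matrix, the eigenvalues are real.
The sum of eigenvalues equals the trace of the matrix.
trace = 6 + 6 = 12

12


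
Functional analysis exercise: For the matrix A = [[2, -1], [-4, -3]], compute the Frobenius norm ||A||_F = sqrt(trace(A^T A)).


||A||_F^2 = sum a_ij^2
= 2^2 + (-1)^2 + (-4)^2 + (-3)^2
= 4 + 1 + 16 + 9 = 30
||A||_F = sqrt(30) = 5.4772

5.4772


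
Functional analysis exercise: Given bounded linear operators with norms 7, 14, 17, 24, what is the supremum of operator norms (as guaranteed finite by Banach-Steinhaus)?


By the Uniform Boundedness Principle, the supremum of norms is finite.
sup_k ||T_k|| = max(7, 14, 17, 24) = 24

24


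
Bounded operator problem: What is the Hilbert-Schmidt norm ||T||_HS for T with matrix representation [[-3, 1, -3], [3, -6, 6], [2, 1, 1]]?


The Hilbert-Schmidt norm is sqrt(sum of squares of all entries).
Sum of squares = (-3)^2 + 1^2 + (-3)^2 + 3^2 + (-6)^2 + 6^2 + 2^2 + 1^2 + 1^2
= 9 + 1 + 9 + 9 + 36 + 36 + 4 + 1 + 1 = 106
||T||_HS = sqrt(106) = 10.2956

10.2956


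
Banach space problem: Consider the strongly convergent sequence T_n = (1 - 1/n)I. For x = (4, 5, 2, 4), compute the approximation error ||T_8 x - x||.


T_8 x - x = (1 - 1/8)x - x = -x/8
||x|| = sqrt(61) = 7.8102
||T_8 x - x|| = ||x||/8 = 7.8102/8 = 0.9763

0.9763


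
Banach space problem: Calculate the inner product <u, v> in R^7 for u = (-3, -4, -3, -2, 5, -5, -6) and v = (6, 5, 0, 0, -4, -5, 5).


Computing the standard inner product <u, v> = sum u_i * v_i
= -3*6 + -4*5 + -3*0 + -2*0 + 5*-4 + -5*-5 + -6*5
= -18 + -20 + 0 + 0 + -20 + 25 + -30
= -63

-63


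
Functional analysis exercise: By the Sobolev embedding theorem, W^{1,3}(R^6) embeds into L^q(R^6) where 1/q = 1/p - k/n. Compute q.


Using the Sobolev embedding formula: 1/q = 1/p - k/n
1/q = 1/3 - 1/6 = 1/6
q = 1/(1/6) = 6

6.0000


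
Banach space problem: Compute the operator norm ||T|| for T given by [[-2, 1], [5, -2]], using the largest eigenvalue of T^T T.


A^T A = [[29, -12], [-12, 5]]
trace(A^T A) = 34, det(A^T A) = 1
discriminant = 34^2 - 4*1 = 1152
Largest eigenvalue of A^T A = (trace + sqrt(disc))/2 = 33.9706
||T|| = sqrt(33.9706) = 5.8284

5.8284


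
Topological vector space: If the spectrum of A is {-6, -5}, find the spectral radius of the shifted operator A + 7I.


Spectrum of A + 7I = {1, 2}
Spectral radius = max |lambda| over the shifted spectrum
= max(1, 2) = 2

2


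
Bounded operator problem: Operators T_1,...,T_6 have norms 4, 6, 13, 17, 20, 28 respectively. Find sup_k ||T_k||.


By the Uniform Boundedness Principle, the supremum of norms is finite.
sup_k ||T_k|| = max(4, 6, 13, 17, 20, 28) = 28

28


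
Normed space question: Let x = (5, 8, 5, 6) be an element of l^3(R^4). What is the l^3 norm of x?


The l^3 norm = (sum |x_i|^3)^(1/3)
Sum of 3th powers = 125 + 512 + 125 + 216 = 978
||x||_3 = (978)^(1/3) = 9.9261

9.9261


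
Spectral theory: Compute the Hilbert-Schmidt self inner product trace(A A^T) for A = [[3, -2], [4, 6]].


trace(A * A^T) = sum of squares of all entries
= 3^2 + (-2)^2 + 4^2 + 6^2
= 9 + 4 + 16 + 36
= 65

65


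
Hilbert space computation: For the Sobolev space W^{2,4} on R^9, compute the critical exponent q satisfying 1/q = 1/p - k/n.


Using the Sobolev embedding formula: 1/q = 1/p - k/n
1/q = 1/4 - 2/9 = 1/36
q = 1/(1/36) = 36

36.0000


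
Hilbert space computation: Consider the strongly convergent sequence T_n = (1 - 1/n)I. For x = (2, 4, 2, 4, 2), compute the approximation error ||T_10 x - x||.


T_10 x - x = (1 - 1/10)x - x = -x/10
||x|| = sqrt(44) = 6.6332
||T_10 x - x|| = ||x||/10 = 6.6332/10 = 0.6633

0.6633


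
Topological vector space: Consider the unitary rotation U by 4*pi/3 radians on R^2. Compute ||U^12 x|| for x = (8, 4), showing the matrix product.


U is a rotation by theta = 4*pi/3
U^12 = rotation by 12*theta = 48*pi/3 = 0*pi/3 (mod 2*pi)
cos(0*pi/3) = 1.0000, sin(0*pi/3) = 0.0000
U^12 x = (1.0000 * 8 - 0.0000 * 4, 0.0000 * 8 + 1.0000 * 4)
= (8.0000, 4.0000)
||U^12 x|| = sqrt(8.0000^2 + 4.0000^2) = sqrt(80.0000) = 8.9443

8.9443


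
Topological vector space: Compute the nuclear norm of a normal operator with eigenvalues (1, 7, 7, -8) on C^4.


For a normal operator, singular values equal |eigenvalues|.
Trace norm = sum |lambda_i| = 1 + 7 + 7 + 8
= 23

23


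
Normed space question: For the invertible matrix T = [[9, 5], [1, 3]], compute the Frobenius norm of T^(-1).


det(T) = 9*3 - 5*1 = 22
T^(-1) = (1/22) * [[3, -5], [-1, 9]] = [[0.1364, -0.2273], [-0.0455, 0.4091]]
||T^(-1)||_F^2 = 0.1364^2 + (-0.2273)^2 + (-0.0455)^2 + 0.4091^2 = 0.2397
||T^(-1)||_F = sqrt(0.2397) = 0.4896

0.4896


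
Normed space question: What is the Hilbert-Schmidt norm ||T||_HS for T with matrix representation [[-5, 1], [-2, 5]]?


The Hilbert-Schmidt norm is sqrt(sum of squares of all entries).
Sum of squares = (-5)^2 + 1^2 + (-2)^2 + 5^2
= 25 + 1 + 4 + 25 = 55
||T||_HS = sqrt(55) = 7.4162

7.4162


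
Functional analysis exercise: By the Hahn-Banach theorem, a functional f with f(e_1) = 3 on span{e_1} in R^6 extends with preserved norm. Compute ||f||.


The norm of f is given by ||f|| = sup_{||x||=1} |f(x)|.
On span{e_1}, ||e_1|| = 1, so ||f|| = |f(e_1)| / ||e_1||
= |3| / 1 = 3.0000

3.0000


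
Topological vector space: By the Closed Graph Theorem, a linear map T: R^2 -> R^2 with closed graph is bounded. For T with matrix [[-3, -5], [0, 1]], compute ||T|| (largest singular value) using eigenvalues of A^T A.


A^T A = [[9, 15], [15, 26]]
trace(A^T A) = 35, det(A^T A) = 9
discriminant = 35^2 - 4*9 = 1189
Largest eigenvalue of A^T A = (trace + sqrt(disc))/2 = 34.7409
||T|| = sqrt(34.7409) = 5.8941

5.8941


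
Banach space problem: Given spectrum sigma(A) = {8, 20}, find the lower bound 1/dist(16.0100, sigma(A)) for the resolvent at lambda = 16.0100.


dist(16.0100, {8, 20}) = min(|16.0100 - 8|, |16.0100 - 20|)
= min(8.0100, 3.9900) = 3.9900
Resolvent bound = 1/3.9900 = 0.2506

0.2506


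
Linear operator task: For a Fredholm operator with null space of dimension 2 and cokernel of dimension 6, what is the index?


The Fredholm index is defined as ind(T) = dim(ker T) - dim(coker T)
= 2 - 6
= -4

-4


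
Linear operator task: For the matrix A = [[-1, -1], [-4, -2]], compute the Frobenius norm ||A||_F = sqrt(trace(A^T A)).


||A||_F^2 = sum a_ij^2
= (-1)^2 + (-1)^2 + (-4)^2 + (-2)^2
= 1 + 1 + 16 + 4 = 22
||A||_F = sqrt(22) = 4.6904

4.6904


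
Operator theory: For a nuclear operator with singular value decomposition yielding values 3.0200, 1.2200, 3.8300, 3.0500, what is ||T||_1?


The nuclear norm is the sum of all singular values.
||T||_1 = 3.0200 + 1.2200 + 3.8300 + 3.0500
= 11.1200

11.1200


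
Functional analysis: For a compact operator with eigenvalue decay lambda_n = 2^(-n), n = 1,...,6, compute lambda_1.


The eigenvalue formula gives lambda_1 = 1/2^1
= 1/2
= 0.5000

0.5000


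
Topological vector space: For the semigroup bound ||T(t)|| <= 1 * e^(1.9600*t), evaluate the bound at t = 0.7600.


||T(0.7600)|| <= 1 * exp(1.9600 * 0.7600)
= 1 * exp(1.4896)
= 1 * 4.4353
= 4.4353

4.4353


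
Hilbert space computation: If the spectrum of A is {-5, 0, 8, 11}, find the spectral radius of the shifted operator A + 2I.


Spectrum of A + 2I = {-3, 2, 10, 13}
Spectral radius = max |lambda| over the shifted spectrum
= max(3, 2, 10, 13) = 13

13


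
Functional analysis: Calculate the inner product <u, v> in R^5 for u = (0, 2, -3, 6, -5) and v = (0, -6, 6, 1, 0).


Computing the standard inner product <u, v> = sum u_i * v_i
= 0*0 + 2*-6 + -3*6 + 6*1 + -5*0
= 0 + -12 + -18 + 6 + 0
= -24

-24


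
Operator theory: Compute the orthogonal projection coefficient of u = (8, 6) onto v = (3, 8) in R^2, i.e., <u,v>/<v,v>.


Computing <u,v> = 8*3 + 6*8 = 72
Computing <v,v> = 3^2 + 8^2 = 73
Projection coefficient = 72/73 = 0.9863

0.9863


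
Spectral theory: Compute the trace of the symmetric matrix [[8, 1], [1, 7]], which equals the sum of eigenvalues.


For a self-adjoint (symmetric) matrix, the eigenvalues are real.
The sum of eigenvalues equals the trace of the matrix.
trace = 8 + 7 = 15

15


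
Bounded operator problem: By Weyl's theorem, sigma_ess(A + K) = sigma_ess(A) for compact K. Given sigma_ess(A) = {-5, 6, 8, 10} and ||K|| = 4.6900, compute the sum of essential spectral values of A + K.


By Weyl's theorem, the essential spectrum is invariant under compact perturbations.
sigma_ess(A + K) = sigma_ess(A) = {-5, 6, 8, 10}
Sum = -5 + 6 + 8 + 10 = 19

19


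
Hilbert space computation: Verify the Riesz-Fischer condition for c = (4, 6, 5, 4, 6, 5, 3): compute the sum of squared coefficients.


sum |c_n|^2 = 4^2 + 6^2 + 5^2 + 4^2 + 6^2 + 5^2 + 3^2
= 16 + 36 + 25 + 16 + 36 + 25 + 9
= 163

163


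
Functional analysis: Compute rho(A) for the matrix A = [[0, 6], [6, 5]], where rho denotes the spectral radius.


For a 2x2 matrix, eigenvalues satisfy lambda^2 - (trace)*lambda + det = 0
trace = 0 + 5 = 5
det = 0*5 - 6*6 = -36
discriminant = 5^2 - 4*(-36) = 169
spectral radius = max |eigenvalue| = 9.0000

9.0000


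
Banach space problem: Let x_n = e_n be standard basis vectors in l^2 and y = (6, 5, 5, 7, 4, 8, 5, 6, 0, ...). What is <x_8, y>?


x_8 = e_8 is the standard basis vector with 1 in position 8.
<x_8, y> = y_8 = 6
As n -> infinity, <x_n, y> -> 0, confirming weak convergence of (x_n) to 0.

6


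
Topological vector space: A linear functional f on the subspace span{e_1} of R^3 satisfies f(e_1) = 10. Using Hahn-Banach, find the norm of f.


The norm of f is given by ||f|| = sup_{||x||=1} |f(x)|.
On span{e_1}, ||e_1|| = 1, so ||f|| = |f(e_1)| / ||e_1||
= |10| / 1 = 10.0000

10.0000


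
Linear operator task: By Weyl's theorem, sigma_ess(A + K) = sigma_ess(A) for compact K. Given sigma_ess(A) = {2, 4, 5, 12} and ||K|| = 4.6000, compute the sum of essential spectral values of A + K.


By Weyl's theorem, the essential spectrum is invariant under compact perturbations.
sigma_ess(A + K) = sigma_ess(A) = {2, 4, 5, 12}
Sum = 2 + 4 + 5 + 12 = 23

23


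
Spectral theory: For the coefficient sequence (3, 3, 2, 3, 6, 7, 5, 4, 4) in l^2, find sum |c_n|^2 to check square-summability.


sum |c_n|^2 = 3^2 + 3^2 + 2^2 + 3^2 + 6^2 + 7^2 + 5^2 + 4^2 + 4^2
= 9 + 9 + 4 + 9 + 36 + 49 + 25 + 16 + 16
= 173

173


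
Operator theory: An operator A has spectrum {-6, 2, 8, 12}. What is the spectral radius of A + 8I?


Spectrum of A + 8I = {2, 10, 16, 20}
Spectral radius = max |lambda| over the shifted spectrum
= max(2, 10, 16, 20) = 20

20


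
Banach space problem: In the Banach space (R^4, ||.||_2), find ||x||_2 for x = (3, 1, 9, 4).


The l^2 norm = (sum |x_i|^2)^(1/2)
Sum of 2th powers = 9 + 1 + 81 + 16 = 107
||x||_2 = (107)^(1/2) = 10.3441

10.3441


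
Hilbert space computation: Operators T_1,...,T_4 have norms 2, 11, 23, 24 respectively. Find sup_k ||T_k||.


By the Uniform Boundedness Principle, the supremum of norms is finite.
sup_k ||T_k|| = max(2, 11, 23, 24) = 24

24


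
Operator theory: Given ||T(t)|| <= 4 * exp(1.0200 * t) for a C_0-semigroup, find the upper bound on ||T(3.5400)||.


||T(3.5400)|| <= 4 * exp(1.0200 * 3.5400)
= 4 * exp(3.6108)
= 4 * 36.9956
= 147.9825

147.9825


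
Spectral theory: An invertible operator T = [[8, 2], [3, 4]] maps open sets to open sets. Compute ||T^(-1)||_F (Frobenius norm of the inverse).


det(T) = 8*4 - 2*3 = 26
T^(-1) = (1/26) * [[4, -2], [-3, 8]] = [[0.1538, -0.0769], [-0.1154, 0.3077]]
||T^(-1)||_F^2 = 0.1538^2 + (-0.0769)^2 + (-0.1154)^2 + 0.3077^2 = 0.1376
||T^(-1)||_F = sqrt(0.1376) = 0.3709

0.3709


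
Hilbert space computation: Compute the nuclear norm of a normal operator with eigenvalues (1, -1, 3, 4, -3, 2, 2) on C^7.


For a normal operator, singular values equal |eigenvalues|.
Trace norm = sum |lambda_i| = 1 + 1 + 3 + 4 + 3 + 2 + 2
= 16

16


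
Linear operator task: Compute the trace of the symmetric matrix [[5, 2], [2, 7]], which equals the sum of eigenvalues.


For a self-adjoint (symmetric) matrix, the eigenvalues are real.
The sum of eigenvalues equals the trace of the matrix.
trace = 5 + 7 = 12

12


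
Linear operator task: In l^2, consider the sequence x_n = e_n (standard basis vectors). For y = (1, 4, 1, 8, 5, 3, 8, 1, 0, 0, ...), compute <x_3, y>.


x_3 = e_3 is the standard basis vector with 1 in position 3.
<x_3, y> = y_3 = 1
As n -> infinity, <x_n, y> -> 0, confirming weak convergence of (x_n) to 0.

1


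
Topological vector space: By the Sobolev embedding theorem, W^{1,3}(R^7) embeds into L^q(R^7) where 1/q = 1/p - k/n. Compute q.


Using the Sobolev embedding formula: 1/q = 1/p - k/n
1/q = 1/3 - 1/7 = 4/21
q = 1/(4/21) = 21/4 = 5.2500

5.2500


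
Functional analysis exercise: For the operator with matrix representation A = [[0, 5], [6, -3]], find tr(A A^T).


trace(A * A^T) = sum of squares of all entries
= 0^2 + 5^2 + 6^2 + (-3)^2
= 0 + 25 + 36 + 9
= 70

70


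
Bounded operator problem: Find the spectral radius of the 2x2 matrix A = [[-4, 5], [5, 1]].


For a 2x2 matrix, eigenvalues satisfy lambda^2 - (trace)*lambda + det = 0
trace = -4 + 1 = -3
det = -4*1 - 5*5 = -29
discriminant = (-3)^2 - 4*(-29) = 125
spectral radius = max |eigenvalue| = 7.0902

7.0902


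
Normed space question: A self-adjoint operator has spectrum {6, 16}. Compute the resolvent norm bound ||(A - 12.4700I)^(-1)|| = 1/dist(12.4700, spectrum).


dist(12.4700, {6, 16}) = min(|12.4700 - 6|, |12.4700 - 16|)
= min(6.4700, 3.5300) = 3.5300
Resolvent bound = 1/3.5300 = 0.2833

0.2833


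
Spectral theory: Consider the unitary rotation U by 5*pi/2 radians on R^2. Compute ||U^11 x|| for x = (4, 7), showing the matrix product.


U is a rotation by theta = 5*pi/2
U^11 = rotation by 11*theta = 55*pi/2 = 3*pi/2 (mod 2*pi)
cos(3*pi/2) = 0.0000, sin(3*pi/2) = -1.0000
U^11 x = (0.0000 * 4 - -1.0000 * 7, -1.0000 * 4 + 0.0000 * 7)
= (7.0000, -4.0000)
||U^11 x|| = sqrt(7.0000^2 + (-4.0000)^2) = sqrt(65.0000) = 8.0623

8.0623


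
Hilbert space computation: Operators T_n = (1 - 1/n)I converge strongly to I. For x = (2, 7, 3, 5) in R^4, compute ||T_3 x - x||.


T_3 x - x = (1 - 1/3)x - x = -x/3
||x|| = sqrt(87) = 9.3274
||T_3 x - x|| = ||x||/3 = 9.3274/3 = 3.1091

3.1091


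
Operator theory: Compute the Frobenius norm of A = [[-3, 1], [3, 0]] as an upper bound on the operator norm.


||A||_F^2 = sum a_ij^2
= (-3)^2 + 1^2 + 3^2 + 0^2
= 9 + 1 + 9 + 0 = 19
||A||_F = sqrt(19) = 4.3589

4.3589


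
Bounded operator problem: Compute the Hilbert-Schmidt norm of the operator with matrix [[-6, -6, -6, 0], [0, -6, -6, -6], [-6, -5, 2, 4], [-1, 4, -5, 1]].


The Hilbert-Schmidt norm is sqrt(sum of squares of all entries).
Sum of squares = (-6)^2 + (-6)^2 + (-6)^2 + 0^2 + 0^2 + (-6)^2 + (-6)^2 + (-6)^2 + (-6)^2 + (-5)^2 + 2^2 + 4^2 + (-1)^2 + 4^2 + (-5)^2 + 1^2
= 36 + 36 + 36 + 0 + 0 + 36 + 36 + 36 + 36 + 25 + 4 + 16 + 1 + 16 + 25 + 1 = 340
||T||_HS = sqrt(340) = 18.4391

18.4391


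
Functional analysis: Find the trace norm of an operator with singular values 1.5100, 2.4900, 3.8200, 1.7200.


The nuclear norm is the sum of all singular values.
||T||_1 = 1.5100 + 2.4900 + 3.8200 + 1.7200
= 9.5400

9.5400


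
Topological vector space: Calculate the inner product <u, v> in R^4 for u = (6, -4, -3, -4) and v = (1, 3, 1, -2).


Computing the standard inner product <u, v> = sum u_i * v_i
= 6*1 + -4*3 + -3*1 + -4*-2
= 6 + -12 + -3 + 8
= -1

-1


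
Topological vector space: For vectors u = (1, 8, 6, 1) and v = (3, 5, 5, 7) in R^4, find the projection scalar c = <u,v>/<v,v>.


Computing <u,v> = 1*3 + 8*5 + 6*5 + 1*7 = 80
Computing <v,v> = 3^2 + 5^2 + 5^2 + 7^2 = 108
Projection coefficient = 80/108 = 0.7407

0.7407


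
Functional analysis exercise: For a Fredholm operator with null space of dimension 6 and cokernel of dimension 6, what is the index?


The Fredholm index is defined as ind(T) = dim(ker T) - dim(coker T)
= 6 - 6
= 0

0


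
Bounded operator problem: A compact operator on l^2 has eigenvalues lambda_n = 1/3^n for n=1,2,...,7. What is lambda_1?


The eigenvalue formula gives lambda_1 = 1/3^1
= 1/3
= 0.3333

0.3333


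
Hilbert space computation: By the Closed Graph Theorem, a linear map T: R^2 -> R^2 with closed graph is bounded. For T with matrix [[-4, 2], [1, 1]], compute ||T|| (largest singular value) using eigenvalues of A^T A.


A^T A = [[17, -7], [-7, 5]]
trace(A^T A) = 22, det(A^T A) = 36
discriminant = 22^2 - 4*36 = 340
Largest eigenvalue of A^T A = (trace + sqrt(disc))/2 = 20.2195
||T|| = sqrt(20.2195) = 4.4966

4.4966


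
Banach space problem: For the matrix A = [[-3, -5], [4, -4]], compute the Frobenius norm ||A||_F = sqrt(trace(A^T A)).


||A||_F^2 = sum a_ij^2
= (-3)^2 + (-5)^2 + 4^2 + (-4)^2
= 9 + 25 + 16 + 16 = 66
||A||_F = sqrt(66) = 8.1240

8.1240


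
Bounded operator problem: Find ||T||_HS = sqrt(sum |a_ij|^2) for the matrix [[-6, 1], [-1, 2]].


The Hilbert-Schmidt norm is sqrt(sum of squares of all entries).
Sum of squares = (-6)^2 + 1^2 + (-1)^2 + 2^2
= 36 + 1 + 1 + 4 = 42
||T||_HS = sqrt(42) = 6.4807

6.4807


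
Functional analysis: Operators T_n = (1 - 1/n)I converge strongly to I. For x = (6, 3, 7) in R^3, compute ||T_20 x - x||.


T_20 x - x = (1 - 1/20)x - x = -x/20
||x|| = sqrt(94) = 9.6954
||T_20 x - x|| = ||x||/20 = 9.6954/20 = 0.4848

0.4848


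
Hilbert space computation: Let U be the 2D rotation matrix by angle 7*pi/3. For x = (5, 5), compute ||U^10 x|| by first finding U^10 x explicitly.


U is a rotation by theta = 7*pi/3
U^10 = rotation by 10*theta = 70*pi/3 = 4*pi/3 (mod 2*pi)
cos(4*pi/3) = -0.5000, sin(4*pi/3) = -0.8660
U^10 x = (-0.5000 * 5 - -0.8660 * 5, -0.8660 * 5 + -0.5000 * 5)
= (1.8301, -6.8301)
||U^10 x|| = sqrt(1.8301^2 + (-6.8301)^2) = sqrt(50.0000) = 7.0711

7.0711


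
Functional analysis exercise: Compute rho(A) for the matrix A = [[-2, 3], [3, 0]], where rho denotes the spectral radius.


For a 2x2 matrix, eigenvalues satisfy lambda^2 - (trace)*lambda + det = 0
trace = -2 + 0 = -2
det = -2*0 - 3*3 = -9
discriminant = (-2)^2 - 4*(-9) = 40
spectral radius = max |eigenvalue| = 4.1623

4.1623


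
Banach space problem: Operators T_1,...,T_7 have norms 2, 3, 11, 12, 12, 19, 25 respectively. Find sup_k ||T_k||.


By the Uniform Boundedness Principle, the supremum of norms is finite.
sup_k ||T_k|| = max(2, 3, 11, 12, 12, 19, 25) = 25

25


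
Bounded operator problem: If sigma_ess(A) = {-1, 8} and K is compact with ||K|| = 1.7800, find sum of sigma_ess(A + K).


By Weyl's theorem, the essential spectrum is invariant under compact perturbations.
sigma_ess(A + K) = sigma_ess(A) = {-1, 8}
Sum = -1 + 8 = 7

7


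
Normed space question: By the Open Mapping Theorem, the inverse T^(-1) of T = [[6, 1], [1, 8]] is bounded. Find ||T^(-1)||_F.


det(T) = 6*8 - 1*1 = 47
T^(-1) = (1/47) * [[8, -1], [-1, 6]] = [[0.1702, -0.0213], [-0.0213, 0.1277]]
||T^(-1)||_F^2 = 0.1702^2 + (-0.0213)^2 + (-0.0213)^2 + 0.1277^2 = 0.0462
||T^(-1)||_F = sqrt(0.0462) = 0.2149

0.2149


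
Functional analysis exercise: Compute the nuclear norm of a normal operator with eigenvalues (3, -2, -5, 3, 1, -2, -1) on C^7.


For a normal operator, singular values equal |eigenvalues|.
Trace norm = sum |lambda_i| = 3 + 2 + 5 + 3 + 1 + 2 + 1
= 17

17


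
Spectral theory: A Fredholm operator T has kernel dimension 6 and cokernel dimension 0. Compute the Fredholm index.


The Fredholm index is defined as ind(T) = dim(ker T) - dim(coker T)
= 6 - 0
= 6

6


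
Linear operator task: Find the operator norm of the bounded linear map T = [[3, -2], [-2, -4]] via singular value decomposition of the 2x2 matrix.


A^T A = [[13, 2], [2, 20]]
trace(A^T A) = 33, det(A^T A) = 256
discriminant = 33^2 - 4*256 = 65
Largest eigenvalue of A^T A = (trace + sqrt(disc))/2 = 20.5311
||T|| = sqrt(20.5311) = 4.5311

4.5311


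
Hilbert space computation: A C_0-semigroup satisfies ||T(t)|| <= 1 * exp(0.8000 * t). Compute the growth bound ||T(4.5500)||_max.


||T(4.5500)|| <= 1 * exp(0.8000 * 4.5500)
= 1 * exp(3.6400)
= 1 * 38.0918
= 38.0918

38.0918


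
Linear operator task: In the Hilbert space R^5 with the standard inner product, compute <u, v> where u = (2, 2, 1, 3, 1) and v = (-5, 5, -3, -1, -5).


Computing the standard inner product <u, v> = sum u_i * v_i
= 2*-5 + 2*5 + 1*-3 + 3*-1 + 1*-5
= -10 + 10 + -3 + -3 + -5
= -11

-11


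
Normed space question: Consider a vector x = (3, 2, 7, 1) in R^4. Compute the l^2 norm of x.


The l^2 norm = (sum |x_i|^2)^(1/2)
Sum of 2th powers = 9 + 4 + 49 + 1 = 63
||x||_2 = (63)^(1/2) = 7.9373

7.9373


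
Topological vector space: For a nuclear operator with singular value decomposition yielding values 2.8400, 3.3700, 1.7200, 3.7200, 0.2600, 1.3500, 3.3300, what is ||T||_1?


The nuclear norm is the sum of all singular values.
||T||_1 = 2.8400 + 3.3700 + 1.7200 + 3.7200 + 0.2600 + 1.3500 + 3.3300
= 16.5900

16.5900


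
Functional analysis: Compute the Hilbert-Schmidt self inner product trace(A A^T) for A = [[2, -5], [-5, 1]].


trace(A * A^T) = sum of squares of all entries
= 2^2 + (-5)^2 + (-5)^2 + 1^2
= 4 + 25 + 25 + 1
= 55

55


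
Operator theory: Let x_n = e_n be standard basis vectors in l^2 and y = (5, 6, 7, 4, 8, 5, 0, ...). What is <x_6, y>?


x_6 = e_6 is the standard basis vector with 1 in position 6.
<x_6, y> = y_6 = 5
As n -> infinity, <x_n, y> -> 0, confirming weak convergence of (x_n) to 0.

5


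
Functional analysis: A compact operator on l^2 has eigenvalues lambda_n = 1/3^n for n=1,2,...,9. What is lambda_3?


The eigenvalue formula gives lambda_3 = 1/3^3
= 1/27
= 0.0370

0.0370


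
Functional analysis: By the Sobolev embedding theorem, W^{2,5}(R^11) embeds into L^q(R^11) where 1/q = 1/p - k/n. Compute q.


Using the Sobolev embedding formula: 1/q = 1/p - k/n
1/q = 1/5 - 2/11 = 1/55
q = 1/(1/55) = 55

55.0000


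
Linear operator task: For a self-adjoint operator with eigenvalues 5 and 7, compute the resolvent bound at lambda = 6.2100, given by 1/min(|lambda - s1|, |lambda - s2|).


dist(6.2100, {5, 7}) = min(|6.2100 - 5|, |6.2100 - 7|)
= min(1.2100, 0.7900) = 0.7900
Resolvent bound = 1/0.7900 = 1.2658

1.2658


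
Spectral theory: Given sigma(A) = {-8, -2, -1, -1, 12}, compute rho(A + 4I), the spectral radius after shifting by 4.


Spectrum of A + 4I = {-4, 2, 3, 3, 16}
Spectral radius = max |lambda| over the shifted spectrum
= max(4, 2, 3, 3, 16) = 16

16


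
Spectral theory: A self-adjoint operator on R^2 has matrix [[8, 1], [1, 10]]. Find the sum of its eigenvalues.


For a self-adjoint (symmetric) matrix, the eigenvalues are real.
The sum of eigenvalues equals the trace of the matrix.
trace = 8 + 10 = 18

18


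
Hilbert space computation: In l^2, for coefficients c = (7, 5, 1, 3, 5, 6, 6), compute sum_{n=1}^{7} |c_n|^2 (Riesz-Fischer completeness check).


sum |c_n|^2 = 7^2 + 5^2 + 1^2 + 3^2 + 5^2 + 6^2 + 6^2
= 49 + 25 + 1 + 9 + 25 + 36 + 36
= 181

181


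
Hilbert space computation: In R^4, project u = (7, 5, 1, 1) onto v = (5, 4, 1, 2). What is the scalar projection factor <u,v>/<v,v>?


Computing <u,v> = 7*5 + 5*4 + 1*1 + 1*2 = 58
Computing <v,v> = 5^2 + 4^2 + 1^2 + 2^2 = 46
Projection coefficient = 58/46 = 1.2609

1.2609


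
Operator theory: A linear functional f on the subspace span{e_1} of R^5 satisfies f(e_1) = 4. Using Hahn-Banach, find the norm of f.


The norm of f is given by ||f|| = sup_{||x||=1} |f(x)|.
On span{e_1}, ||e_1|| = 1, so ||f|| = |f(e_1)| / ||e_1||
= |4| / 1 = 4.0000

4.0000


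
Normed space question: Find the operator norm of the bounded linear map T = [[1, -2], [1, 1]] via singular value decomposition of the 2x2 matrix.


A^T A = [[2, -1], [-1, 5]]
trace(A^T A) = 7, det(A^T A) = 9
discriminant = 7^2 - 4*9 = 13
Largest eigenvalue of A^T A = (trace + sqrt(disc))/2 = 5.3028
||T|| = sqrt(5.3028) = 2.3028

2.3028


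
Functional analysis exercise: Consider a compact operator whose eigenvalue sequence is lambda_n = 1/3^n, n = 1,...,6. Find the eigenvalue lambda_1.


The eigenvalue formula gives lambda_1 = 1/3^1
= 1/3
= 0.3333

0.3333


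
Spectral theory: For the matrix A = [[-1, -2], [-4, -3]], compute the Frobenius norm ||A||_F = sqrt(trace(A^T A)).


||A||_F^2 = sum a_ij^2
= (-1)^2 + (-2)^2 + (-4)^2 + (-3)^2
= 1 + 4 + 16 + 9 = 30
||A||_F = sqrt(30) = 5.4772

5.4772


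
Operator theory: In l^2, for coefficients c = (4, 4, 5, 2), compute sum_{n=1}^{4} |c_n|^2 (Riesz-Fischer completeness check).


sum |c_n|^2 = 4^2 + 4^2 + 5^2 + 2^2
= 16 + 16 + 25 + 4
= 61

61


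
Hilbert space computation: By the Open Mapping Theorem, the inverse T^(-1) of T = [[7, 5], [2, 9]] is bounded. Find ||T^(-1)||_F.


det(T) = 7*9 - 5*2 = 53
T^(-1) = (1/53) * [[9, -5], [-2, 7]] = [[0.1698, -0.0943], [-0.0377, 0.1321]]
||T^(-1)||_F^2 = 0.1698^2 + (-0.0943)^2 + (-0.0377)^2 + 0.1321^2 = 0.0566
||T^(-1)||_F = sqrt(0.0566) = 0.2379

0.2379


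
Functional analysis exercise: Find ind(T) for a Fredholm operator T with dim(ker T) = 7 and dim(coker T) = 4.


The Fredholm index is defined as ind(T) = dim(ker T) - dim(coker T)
= 7 - 4
= 3

3


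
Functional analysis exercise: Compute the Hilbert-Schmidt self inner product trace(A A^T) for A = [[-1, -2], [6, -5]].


trace(A * A^T) = sum of squares of all entries
= (-1)^2 + (-2)^2 + 6^2 + (-5)^2
= 1 + 4 + 36 + 25
= 66

66


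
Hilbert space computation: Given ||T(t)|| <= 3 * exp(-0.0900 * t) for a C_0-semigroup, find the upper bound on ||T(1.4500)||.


||T(1.4500)|| <= 3 * exp(-0.0900 * 1.4500)
= 3 * exp(-0.1305)
= 3 * 0.8777
= 2.6330

2.6330


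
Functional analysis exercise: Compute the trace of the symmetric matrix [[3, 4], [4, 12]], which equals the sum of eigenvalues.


For a self-adjoint (symmetric) matrix, the eigenvalues are real.
The sum of eigenvalues equals the trace of the matrix.
trace = 3 + 12 = 15

15


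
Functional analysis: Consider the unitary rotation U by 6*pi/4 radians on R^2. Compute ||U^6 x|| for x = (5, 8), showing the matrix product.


U is a rotation by theta = 6*pi/4
U^6 = rotation by 6*theta = 36*pi/4 = 4*pi/4 (mod 2*pi)
cos(4*pi/4) = -1.0000, sin(4*pi/4) = 0.0000
U^6 x = (-1.0000 * 5 - 0.0000 * 8, 0.0000 * 5 + -1.0000 * 8)
= (-5.0000, -8.0000)
||U^6 x|| = sqrt((-5.0000)^2 + (-8.0000)^2) = sqrt(89.0000) = 9.4340

9.4340


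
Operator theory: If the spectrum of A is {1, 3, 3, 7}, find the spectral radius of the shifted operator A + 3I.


Spectrum of A + 3I = {4, 6, 6, 10}
Spectral radius = max |lambda| over the shifted spectrum
= max(4, 6, 6, 10) = 10

10


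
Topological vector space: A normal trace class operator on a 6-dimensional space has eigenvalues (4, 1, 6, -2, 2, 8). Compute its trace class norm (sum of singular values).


For a normal operator, singular values equal |eigenvalues|.
Trace norm = sum |lambda_i| = 4 + 1 + 6 + 2 + 2 + 8
= 23

23


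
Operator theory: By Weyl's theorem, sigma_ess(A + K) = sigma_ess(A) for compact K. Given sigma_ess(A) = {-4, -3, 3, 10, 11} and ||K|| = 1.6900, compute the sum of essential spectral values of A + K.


By Weyl's theorem, the essential spectrum is invariant under compact perturbations.
sigma_ess(A + K) = sigma_ess(A) = {-4, -3, 3, 10, 11}
Sum = -4 + -3 + 3 + 10 + 11 = 17

17


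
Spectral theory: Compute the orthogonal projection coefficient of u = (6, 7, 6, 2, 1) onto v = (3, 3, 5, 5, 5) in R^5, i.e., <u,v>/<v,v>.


Computing <u,v> = 6*3 + 7*3 + 6*5 + 2*5 + 1*5 = 84
Computing <v,v> = 3^2 + 3^2 + 5^2 + 5^2 + 5^2 = 93
Projection coefficient = 84/93 = 0.9032

0.9032


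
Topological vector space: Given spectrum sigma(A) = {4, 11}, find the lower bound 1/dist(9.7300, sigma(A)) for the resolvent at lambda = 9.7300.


dist(9.7300, {4, 11}) = min(|9.7300 - 4|, |9.7300 - 11|)
= min(5.7300, 1.2700) = 1.2700
Resolvent bound = 1/1.2700 = 0.7874

0.7874


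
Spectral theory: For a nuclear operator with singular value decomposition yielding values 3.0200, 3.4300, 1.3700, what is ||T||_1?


The nuclear norm is the sum of all singular values.
||T||_1 = 3.0200 + 3.4300 + 1.3700
= 7.8200

7.8200


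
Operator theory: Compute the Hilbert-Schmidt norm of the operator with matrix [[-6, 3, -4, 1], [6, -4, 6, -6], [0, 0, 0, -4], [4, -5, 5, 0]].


The Hilbert-Schmidt norm is sqrt(sum of squares of all entries).
Sum of squares = (-6)^2 + 3^2 + (-4)^2 + 1^2 + 6^2 + (-4)^2 + 6^2 + (-6)^2 + 0^2 + 0^2 + 0^2 + (-4)^2 + 4^2 + (-5)^2 + 5^2 + 0^2
= 36 + 9 + 16 + 1 + 36 + 16 + 36 + 36 + 0 + 0 + 0 + 16 + 16 + 25 + 25 + 0 = 268
||T||_HS = sqrt(268) = 16.3707

16.3707


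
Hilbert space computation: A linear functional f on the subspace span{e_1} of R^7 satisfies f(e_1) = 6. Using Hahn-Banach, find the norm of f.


The norm of f is given by ||f|| = sup_{||x||=1} |f(x)|.
On span{e_1}, ||e_1|| = 1, so ||f|| = |f(e_1)| / ||e_1||
= |6| / 1 = 6.0000

6.0000


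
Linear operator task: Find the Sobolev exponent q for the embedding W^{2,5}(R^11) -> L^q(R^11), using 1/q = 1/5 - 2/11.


Using the Sobolev embedding formula: 1/q = 1/p - k/n
1/q = 1/5 - 2/11 = 1/55
q = 1/(1/55) = 55

55.0000


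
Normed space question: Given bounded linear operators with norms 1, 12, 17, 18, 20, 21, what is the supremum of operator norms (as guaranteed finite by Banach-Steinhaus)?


By the Uniform Boundedness Principle, the supremum of norms is finite.
sup_k ||T_k|| = max(1, 12, 17, 18, 20, 21) = 21

21


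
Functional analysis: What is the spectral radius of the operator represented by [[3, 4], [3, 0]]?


For a 2x2 matrix, eigenvalues satisfy lambda^2 - (trace)*lambda + det = 0
trace = 3 + 0 = 3
det = 3*0 - 4*3 = -12
discriminant = 3^2 - 4*(-12) = 57
spectral radius = max |eigenvalue| = 5.2749

5.2749


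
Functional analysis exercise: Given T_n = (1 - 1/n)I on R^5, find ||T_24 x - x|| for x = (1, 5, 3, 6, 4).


T_24 x - x = (1 - 1/24)x - x = -x/24
||x|| = sqrt(87) = 9.3274
||T_24 x - x|| = ||x||/24 = 9.3274/24 = 0.3886

0.3886


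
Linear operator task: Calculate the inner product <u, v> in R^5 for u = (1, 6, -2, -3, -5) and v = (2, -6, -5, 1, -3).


Computing the standard inner product <u, v> = sum u_i * v_i
= 1*2 + 6*-6 + -2*-5 + -3*1 + -5*-3
= 2 + -36 + 10 + -3 + 15
= -12

-12


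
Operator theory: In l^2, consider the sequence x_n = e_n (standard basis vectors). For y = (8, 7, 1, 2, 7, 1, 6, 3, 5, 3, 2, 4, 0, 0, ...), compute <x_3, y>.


x_3 = e_3 is the standard basis vector with 1 in position 3.
<x_3, y> = y_3 = 1
As n -> infinity, <x_n, y> -> 0, confirming weak convergence of (x_n) to 0.

1


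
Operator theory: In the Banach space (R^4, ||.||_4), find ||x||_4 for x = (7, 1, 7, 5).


The l^4 norm = (sum |x_i|^4)^(1/4)
Sum of 4th powers = 2401 + 1 + 2401 + 625 = 5428
||x||_4 = (5428)^(1/4) = 8.5834

8.5834


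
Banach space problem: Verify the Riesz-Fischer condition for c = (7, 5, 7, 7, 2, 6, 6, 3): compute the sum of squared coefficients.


sum |c_n|^2 = 7^2 + 5^2 + 7^2 + 7^2 + 2^2 + 6^2 + 6^2 + 3^2
= 49 + 25 + 49 + 49 + 4 + 36 + 36 + 9
= 257

257


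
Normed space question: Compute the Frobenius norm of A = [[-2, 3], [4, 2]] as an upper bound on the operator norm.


||A||_F^2 = sum a_ij^2
= (-2)^2 + 3^2 + 4^2 + 2^2
= 4 + 9 + 16 + 4 = 33
||A||_F = sqrt(33) = 5.7446

5.7446


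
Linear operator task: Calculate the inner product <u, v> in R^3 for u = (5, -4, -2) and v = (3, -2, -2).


Computing the standard inner product <u, v> = sum u_i * v_i
= 5*3 + -4*-2 + -2*-2
= 15 + 8 + 4
= 27

27


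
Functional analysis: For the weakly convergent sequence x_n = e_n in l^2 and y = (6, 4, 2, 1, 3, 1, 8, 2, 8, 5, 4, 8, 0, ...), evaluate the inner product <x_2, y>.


x_2 = e_2 is the standard basis vector with 1 in position 2.
<x_2, y> = y_2 = 4
As n -> infinity, <x_n, y> -> 0, confirming weak convergence of (x_n) to 0.

4


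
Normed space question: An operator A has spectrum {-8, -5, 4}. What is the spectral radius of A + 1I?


Spectrum of A + 1I = {-7, -4, 5}
Spectral radius = max |lambda| over the shifted spectrum
= max(7, 4, 5) = 7

7


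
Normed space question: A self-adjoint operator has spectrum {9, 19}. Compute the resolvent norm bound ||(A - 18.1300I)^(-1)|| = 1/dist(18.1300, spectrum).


dist(18.1300, {9, 19}) = min(|18.1300 - 9|, |18.1300 - 19|)
= min(9.1300, 0.8700) = 0.8700
Resolvent bound = 1/0.8700 = 1.1494

1.1494


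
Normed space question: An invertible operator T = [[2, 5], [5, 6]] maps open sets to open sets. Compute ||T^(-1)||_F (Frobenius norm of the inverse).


det(T) = 2*6 - 5*5 = -13
T^(-1) = (1/-13) * [[6, -5], [-5, 2]] = [[-0.4615, 0.3846], [0.3846, -0.1538]]
||T^(-1)||_F^2 = (-0.4615)^2 + 0.3846^2 + 0.3846^2 + (-0.1538)^2 = 0.5325
||T^(-1)||_F = sqrt(0.5325) = 0.7298

0.7298


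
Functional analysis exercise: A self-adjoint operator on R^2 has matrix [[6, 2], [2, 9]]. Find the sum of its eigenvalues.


For a self-adjoint (symmetric) matrix, the eigenvalues are real.
The sum of eigenvalues equals the trace of the matrix.
trace = 6 + 9 = 15

15


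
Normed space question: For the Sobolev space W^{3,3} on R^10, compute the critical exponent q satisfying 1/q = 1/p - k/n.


Using the Sobolev embedding formula: 1/q = 1/p - k/n
1/q = 1/3 - 3/10 = 1/30
q = 1/(1/30) = 30

30.0000


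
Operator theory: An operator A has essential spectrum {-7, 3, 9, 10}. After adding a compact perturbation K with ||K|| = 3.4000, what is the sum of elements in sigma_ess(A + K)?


By Weyl's theorem, the essential spectrum is invariant under compact perturbations.
sigma_ess(A + K) = sigma_ess(A) = {-7, 3, 9, 10}
Sum = -7 + 3 + 9 + 10 = 15

15


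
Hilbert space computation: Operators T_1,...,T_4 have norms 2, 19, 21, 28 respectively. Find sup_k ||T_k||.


By the Uniform Boundedness Principle, the supremum of norms is finite.
sup_k ||T_k|| = max(2, 19, 21, 28) = 28

28


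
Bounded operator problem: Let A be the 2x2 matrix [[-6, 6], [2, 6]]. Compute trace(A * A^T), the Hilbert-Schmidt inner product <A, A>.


trace(A * A^T) = sum of squares of all entries
= (-6)^2 + 6^2 + 2^2 + 6^2
= 36 + 36 + 4 + 36
= 112

112


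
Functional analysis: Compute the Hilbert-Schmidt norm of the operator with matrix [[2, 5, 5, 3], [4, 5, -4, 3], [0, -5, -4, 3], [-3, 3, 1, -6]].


The Hilbert-Schmidt norm is sqrt(sum of squares of all entries).
Sum of squares = 2^2 + 5^2 + 5^2 + 3^2 + 4^2 + 5^2 + (-4)^2 + 3^2 + 0^2 + (-5)^2 + (-4)^2 + 3^2 + (-3)^2 + 3^2 + 1^2 + (-6)^2
= 4 + 25 + 25 + 9 + 16 + 25 + 16 + 9 + 0 + 25 + 16 + 9 + 9 + 9 + 1 + 36 = 234
||T||_HS = sqrt(234) = 15.2971

15.2971


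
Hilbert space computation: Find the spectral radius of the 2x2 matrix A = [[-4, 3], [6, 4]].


For a 2x2 matrix, eigenvalues satisfy lambda^2 - (trace)*lambda + det = 0
trace = -4 + 4 = 0
det = -4*4 - 3*6 = -34
discriminant = 0^2 - 4*(-34) = 136
spectral radius = max |eigenvalue| = 5.8310

5.8310


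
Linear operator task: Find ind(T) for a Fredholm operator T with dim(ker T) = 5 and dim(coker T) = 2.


The Fredholm index is defined as ind(T) = dim(ker T) - dim(coker T)
= 5 - 2
= 3

3


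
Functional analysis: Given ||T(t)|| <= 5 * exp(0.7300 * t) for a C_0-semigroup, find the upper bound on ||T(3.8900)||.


||T(3.8900)|| <= 5 * exp(0.7300 * 3.8900)
= 5 * exp(2.8397)
= 5 * 17.1106
= 85.5532

85.5532


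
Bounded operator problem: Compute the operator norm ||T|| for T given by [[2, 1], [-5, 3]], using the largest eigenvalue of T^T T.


A^T A = [[29, -13], [-13, 10]]
trace(A^T A) = 39, det(A^T A) = 121
discriminant = 39^2 - 4*121 = 1037
Largest eigenvalue of A^T A = (trace + sqrt(disc))/2 = 35.6012
||T|| = sqrt(35.6012) = 5.9667

5.9667


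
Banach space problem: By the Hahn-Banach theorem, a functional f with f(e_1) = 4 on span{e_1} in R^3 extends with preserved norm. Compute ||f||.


The norm of f is given by ||f|| = sup_{||x||=1} |f(x)|.
On span{e_1}, ||e_1|| = 1, so ||f|| = |f(e_1)| / ||e_1||
= |4| / 1 = 4.0000

4.0000


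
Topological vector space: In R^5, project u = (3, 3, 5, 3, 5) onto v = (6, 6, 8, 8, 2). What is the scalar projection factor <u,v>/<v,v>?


Computing <u,v> = 3*6 + 3*6 + 5*8 + 3*8 + 5*2 = 110
Computing <v,v> = 6^2 + 6^2 + 8^2 + 8^2 + 2^2 = 204
Projection coefficient = 110/204 = 0.5392

0.5392


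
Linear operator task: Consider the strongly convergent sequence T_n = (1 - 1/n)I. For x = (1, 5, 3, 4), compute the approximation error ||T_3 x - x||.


T_3 x - x = (1 - 1/3)x - x = -x/3
||x|| = sqrt(51) = 7.1414
||T_3 x - x|| = ||x||/3 = 7.1414/3 = 2.3805

2.3805


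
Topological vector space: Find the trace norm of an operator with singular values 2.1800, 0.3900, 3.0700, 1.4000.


The nuclear norm is the sum of all singular values.
||T||_1 = 2.1800 + 0.3900 + 3.0700 + 1.4000
= 7.0400

7.0400


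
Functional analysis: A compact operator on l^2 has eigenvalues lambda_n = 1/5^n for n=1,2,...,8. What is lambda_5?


The eigenvalue formula gives lambda_5 = 1/5^5
= 1/3125
= 3.2000e-04

3.2000e-04


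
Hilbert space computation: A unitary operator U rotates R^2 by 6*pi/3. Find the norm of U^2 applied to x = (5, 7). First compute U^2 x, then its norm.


U is a rotation by theta = 6*pi/3
U^2 = rotation by 2*theta = 12*pi/3 = 0*pi/3 (mod 2*pi)
cos(0*pi/3) = 1.0000, sin(0*pi/3) = 0.0000
U^2 x = (1.0000 * 5 - 0.0000 * 7, 0.0000 * 5 + 1.0000 * 7)
= (5.0000, 7.0000)
||U^2 x|| = sqrt(5.0000^2 + 7.0000^2) = sqrt(74.0000) = 8.6023

8.6023


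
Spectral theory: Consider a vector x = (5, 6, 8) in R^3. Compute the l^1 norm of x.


The l^1 norm equals the sum of absolute values of all components.
||x||_1 = 5 + 6 + 8
= 19

19.0000


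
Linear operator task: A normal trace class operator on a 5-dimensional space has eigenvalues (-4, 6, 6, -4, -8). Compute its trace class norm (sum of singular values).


For a normal operator, singular values equal |eigenvalues|.
Trace norm = sum |lambda_i| = 4 + 6 + 6 + 4 + 8
= 28

28


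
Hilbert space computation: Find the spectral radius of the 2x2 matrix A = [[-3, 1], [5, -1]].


For a 2x2 matrix, eigenvalues satisfy lambda^2 - (trace)*lambda + det = 0
trace = -3 + -1 = -4
det = -3*-1 - 1*5 = -2
discriminant = (-4)^2 - 4*(-2) = 24
spectral radius = max |eigenvalue| = 4.4495

4.4495


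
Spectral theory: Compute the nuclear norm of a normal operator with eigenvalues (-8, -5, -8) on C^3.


For a normal operator, singular values equal |eigenvalues|.
Trace norm = sum |lambda_i| = 8 + 5 + 8
= 21

21


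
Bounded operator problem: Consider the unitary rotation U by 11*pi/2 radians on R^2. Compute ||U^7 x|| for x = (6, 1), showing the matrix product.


U is a rotation by theta = 11*pi/2
U^7 = rotation by 7*theta = 77*pi/2 = 1*pi/2 (mod 2*pi)
cos(1*pi/2) = 0.0000, sin(1*pi/2) = 1.0000
U^7 x = (0.0000 * 6 - 1.0000 * 1, 1.0000 * 6 + 0.0000 * 1)
= (-1.0000, 6.0000)
||U^7 x|| = sqrt((-1.0000)^2 + 6.0000^2) = sqrt(37.0000) = 6.0828

6.0828


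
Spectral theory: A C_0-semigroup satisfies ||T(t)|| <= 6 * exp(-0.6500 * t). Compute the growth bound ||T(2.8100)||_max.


||T(2.8100)|| <= 6 * exp(-0.6500 * 2.8100)
= 6 * exp(-1.8265)
= 6 * 0.1610
= 0.9659

0.9659


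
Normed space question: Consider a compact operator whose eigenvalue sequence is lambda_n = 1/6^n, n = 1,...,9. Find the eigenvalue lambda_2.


The eigenvalue formula gives lambda_2 = 1/6^2
= 1/36
= 0.0278

0.0278


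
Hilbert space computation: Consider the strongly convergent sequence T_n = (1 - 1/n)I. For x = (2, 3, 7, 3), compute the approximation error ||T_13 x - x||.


T_13 x - x = (1 - 1/13)x - x = -x/13
||x|| = sqrt(71) = 8.4261
||T_13 x - x|| = ||x||/13 = 8.4261/13 = 0.6482

0.6482


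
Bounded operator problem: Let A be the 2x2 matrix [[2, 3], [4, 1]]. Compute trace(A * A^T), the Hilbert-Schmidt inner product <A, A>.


trace(A * A^T) = sum of squares of all entries
= 2^2 + 3^2 + 4^2 + 1^2
= 4 + 9 + 16 + 1
= 30

30
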